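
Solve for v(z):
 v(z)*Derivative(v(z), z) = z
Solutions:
 v(z) = -sqrt(C1 + z^2)
 v(z) = sqrt(C1 + z^2)


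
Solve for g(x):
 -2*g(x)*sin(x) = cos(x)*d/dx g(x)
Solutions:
 g(x) = C1*cos(x)^2


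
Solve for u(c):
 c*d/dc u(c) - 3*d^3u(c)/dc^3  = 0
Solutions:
 u(c) = C1 + Integral(C2*airyai(3^(2/3)*c/3) + C3*airybi(3^(2/3)*c/3), c)


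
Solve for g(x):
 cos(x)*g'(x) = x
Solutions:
 g(x) = C1 + Integral(x/cos(x), x)


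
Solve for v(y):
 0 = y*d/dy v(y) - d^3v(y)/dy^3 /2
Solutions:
 v(y) = C1 + Integral(C2*airyai(2^(1/3)*y) + C3*airybi(2^(1/3)*y), y)


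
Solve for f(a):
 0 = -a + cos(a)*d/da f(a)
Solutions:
 f(a) = C1 + Integral(a/cos(a), a)


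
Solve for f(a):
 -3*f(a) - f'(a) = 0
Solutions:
 f(a) = C1*exp(-3*a)


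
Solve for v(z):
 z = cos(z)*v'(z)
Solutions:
 v(z) = C1 + Integral(z/cos(z), z)


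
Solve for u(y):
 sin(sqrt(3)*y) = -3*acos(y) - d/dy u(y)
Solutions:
 u(y) = C1 - 3*y*acos(y) + 3*sqrt(1 - y^2) + sqrt(3)*cos(sqrt(3)*y)/3


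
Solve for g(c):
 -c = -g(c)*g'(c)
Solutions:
 g(c) = -sqrt(C1 + c^2)
 g(c) = sqrt(C1 + c^2)


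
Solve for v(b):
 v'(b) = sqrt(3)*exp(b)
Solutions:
 v(b) = C1 + sqrt(3)*exp(b)


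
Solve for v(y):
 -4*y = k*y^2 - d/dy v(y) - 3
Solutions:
 v(y) = C1 + k*y^3/3 + 2*y^2 - 3*y


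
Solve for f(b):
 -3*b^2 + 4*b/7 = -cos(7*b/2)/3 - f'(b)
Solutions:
 f(b) = C1 + b^3 - 2*b^2/7 - 2*sin(7*b/2)/21


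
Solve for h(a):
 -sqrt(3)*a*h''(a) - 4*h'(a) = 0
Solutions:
 h(a) = C1 + C2*a^(1 - 4*sqrt(3)/3)


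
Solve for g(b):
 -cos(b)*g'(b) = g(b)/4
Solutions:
 g(b) = C1*(sin(b) - 1)^(1/8)/(sin(b) + 1)^(1/8)


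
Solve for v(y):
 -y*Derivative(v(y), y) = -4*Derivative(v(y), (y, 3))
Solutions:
 v(y) = C1 + Integral(C2*airyai(2^(1/3)*y/2) + C3*airybi(2^(1/3)*y/2), y)


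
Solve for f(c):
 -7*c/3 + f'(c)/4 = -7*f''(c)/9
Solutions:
 f(c) = C1 + C2*exp(-9*c/28) + 14*c^2/3 - 784*c/27


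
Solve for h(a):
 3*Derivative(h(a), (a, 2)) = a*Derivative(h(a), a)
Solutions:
 h(a) = C1 + C2*erfi(sqrt(6)*a/6)


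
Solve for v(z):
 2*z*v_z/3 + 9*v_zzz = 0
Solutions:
 v(z) = C1 + Integral(C2*airyai(-2^(1/3)*z/3) + C3*airybi(-2^(1/3)*z/3), z)


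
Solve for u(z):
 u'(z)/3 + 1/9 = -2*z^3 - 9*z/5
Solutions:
 u(z) = C1 - 3*z^4/2 - 27*z^2/10 - z/3


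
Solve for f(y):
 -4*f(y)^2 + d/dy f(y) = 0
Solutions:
 f(y) = -1/(C1 + 4*y)


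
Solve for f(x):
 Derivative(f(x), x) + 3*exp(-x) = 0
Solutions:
 f(x) = C1 + 3*exp(-x)


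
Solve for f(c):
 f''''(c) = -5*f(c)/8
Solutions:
 f(c) = (C1*sin(2^(3/4)*5^(1/4)*c/4) + C2*cos(2^(3/4)*5^(1/4)*c/4))*exp(-2^(3/4)*5^(1/4)*c/4) + (C3*sin(2^(3/4)*5^(1/4)*c/4) + C4*cos(2^(3/4)*5^(1/4)*c/4))*exp(2^(3/4)*5^(1/4)*c/4)


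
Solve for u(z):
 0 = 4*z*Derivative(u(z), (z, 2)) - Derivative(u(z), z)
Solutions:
 u(z) = C1 + C2*z^(5/4)


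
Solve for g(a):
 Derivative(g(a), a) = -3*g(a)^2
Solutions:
 g(a) = 1/(C1 + 3*a)


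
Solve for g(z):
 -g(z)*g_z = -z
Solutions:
 g(z) = -sqrt(C1 + z^2)
 g(z) = sqrt(C1 + z^2)


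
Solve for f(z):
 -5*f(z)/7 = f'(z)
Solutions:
 f(z) = C1*exp(-5*z/7)


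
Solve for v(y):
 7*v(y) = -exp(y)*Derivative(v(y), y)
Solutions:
 v(y) = C1*exp(7*exp(-y))


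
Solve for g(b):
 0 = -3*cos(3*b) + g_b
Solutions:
 g(b) = C1 + sin(3*b)


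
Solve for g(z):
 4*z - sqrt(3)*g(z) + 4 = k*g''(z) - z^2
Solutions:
 g(z) = C1*exp(-3^(1/4)*z*sqrt(-1/k)) + C2*exp(3^(1/4)*z*sqrt(-1/k)) - 2*k/3 + sqrt(3)*z^2/3 + 4*sqrt(3)*z/3 + 4*sqrt(3)/3


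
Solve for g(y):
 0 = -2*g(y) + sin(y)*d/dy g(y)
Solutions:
 g(y) = C1*(cos(y) - 1)/(cos(y) + 1)


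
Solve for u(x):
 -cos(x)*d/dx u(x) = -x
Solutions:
 u(x) = C1 + Integral(x/cos(x), x)


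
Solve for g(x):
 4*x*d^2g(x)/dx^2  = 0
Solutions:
 g(x) = C1 + C2*x


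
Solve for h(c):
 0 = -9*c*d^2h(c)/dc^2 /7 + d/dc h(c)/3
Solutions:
 h(c) = C1 + C2*c^(34/27)


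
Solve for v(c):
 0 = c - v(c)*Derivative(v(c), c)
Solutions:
 v(c) = -sqrt(C1 + c^2)
 v(c) = sqrt(C1 + c^2)


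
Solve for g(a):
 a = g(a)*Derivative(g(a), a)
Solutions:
 g(a) = -sqrt(C1 + a^2)
 g(a) = sqrt(C1 + a^2)


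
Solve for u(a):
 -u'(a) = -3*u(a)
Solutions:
 u(a) = C1*exp(3*a)


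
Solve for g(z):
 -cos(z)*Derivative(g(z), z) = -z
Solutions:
 g(z) = C1 + Integral(z/cos(z), z)


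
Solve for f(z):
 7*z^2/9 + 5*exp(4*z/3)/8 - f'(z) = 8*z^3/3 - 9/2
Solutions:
 f(z) = C1 - 2*z^4/3 + 7*z^3/27 + 9*z/2 + 15*exp(4*z/3)/32


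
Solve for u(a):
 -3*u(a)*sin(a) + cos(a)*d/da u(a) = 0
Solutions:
 u(a) = C1/cos(a)^3


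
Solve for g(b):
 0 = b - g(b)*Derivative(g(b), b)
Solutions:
 g(b) = -sqrt(C1 + b^2)
 g(b) = sqrt(C1 + b^2)


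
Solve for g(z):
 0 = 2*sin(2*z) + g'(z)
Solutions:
 g(z) = C1 + cos(2*z)


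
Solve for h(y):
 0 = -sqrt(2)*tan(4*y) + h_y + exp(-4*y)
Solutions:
 h(y) = C1 + sqrt(2)*log(tan(4*y)^2 + 1)/8 + exp(-4*y)/4


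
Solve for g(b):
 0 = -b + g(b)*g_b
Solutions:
 g(b) = -sqrt(C1 + b^2)
 g(b) = sqrt(C1 + b^2)


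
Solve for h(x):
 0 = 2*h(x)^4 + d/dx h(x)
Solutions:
 h(x) = (-3^(2/3) - 3*3^(1/6)*I)*(1/(C1 + 2*x))^(1/3)/6
 h(x) = (-3^(2/3) + 3*3^(1/6)*I)*(1/(C1 + 2*x))^(1/3)/6
 h(x) = (1/(C1 + 6*x))^(1/3)


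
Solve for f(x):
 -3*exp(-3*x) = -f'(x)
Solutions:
 f(x) = C1 - exp(-3*x)


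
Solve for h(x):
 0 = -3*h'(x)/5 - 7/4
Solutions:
 h(x) = C1 - 35*x/12


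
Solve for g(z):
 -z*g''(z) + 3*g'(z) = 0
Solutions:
 g(z) = C1 + C2*z^4


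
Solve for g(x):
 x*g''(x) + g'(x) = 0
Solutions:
 g(x) = C1 + C2*log(x)


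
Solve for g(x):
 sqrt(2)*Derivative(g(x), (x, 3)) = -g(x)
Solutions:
 g(x) = C3*exp(-2^(5/6)*x/2) + (C1*sin(2^(5/6)*sqrt(3)*x/4) + C2*cos(2^(5/6)*sqrt(3)*x/4))*exp(2^(5/6)*x/4)


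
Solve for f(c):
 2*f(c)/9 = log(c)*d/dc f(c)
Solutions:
 f(c) = C1*exp(2*li(c)/9)


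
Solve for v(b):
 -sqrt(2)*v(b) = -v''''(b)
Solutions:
 v(b) = C1*exp(-2^(1/8)*b) + C2*exp(2^(1/8)*b) + C3*sin(2^(1/8)*b) + C4*cos(2^(1/8)*b)


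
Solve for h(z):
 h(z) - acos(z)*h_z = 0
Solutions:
 h(z) = C1*exp(Integral(1/acos(z), z))


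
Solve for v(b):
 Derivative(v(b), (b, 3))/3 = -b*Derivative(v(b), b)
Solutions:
 v(b) = C1 + Integral(C2*airyai(-3^(1/3)*b) + C3*airybi(-3^(1/3)*b), b)


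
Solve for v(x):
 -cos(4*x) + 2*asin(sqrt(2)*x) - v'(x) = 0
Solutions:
 v(x) = C1 + 2*x*asin(sqrt(2)*x) + sqrt(2)*sqrt(1 - 2*x^2) - sin(4*x)/4


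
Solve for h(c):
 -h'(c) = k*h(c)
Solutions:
 h(c) = C1*exp(-c*k)


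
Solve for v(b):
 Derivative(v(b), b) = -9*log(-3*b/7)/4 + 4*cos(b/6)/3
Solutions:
 v(b) = C1 - 9*b*log(-b)/4 - 9*b*log(3)/4 + 9*b/4 + 9*b*log(7)/4 + 8*sin(b/6)


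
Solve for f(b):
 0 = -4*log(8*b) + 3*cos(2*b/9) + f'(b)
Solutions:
 f(b) = C1 + 4*b*log(b) - 4*b + 12*b*log(2) - 27*sin(2*b/9)/2


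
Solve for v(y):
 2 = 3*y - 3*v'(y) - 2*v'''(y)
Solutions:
 v(y) = C1 + C2*sin(sqrt(6)*y/2) + C3*cos(sqrt(6)*y/2) + y^2/2 - 2*y/3


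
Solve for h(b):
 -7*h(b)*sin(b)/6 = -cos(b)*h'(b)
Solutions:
 h(b) = C1/cos(b)^(7/6)


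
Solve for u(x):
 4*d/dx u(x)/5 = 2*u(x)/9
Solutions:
 u(x) = C1*exp(5*x/18)


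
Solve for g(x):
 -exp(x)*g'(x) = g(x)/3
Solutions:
 g(x) = C1*exp(exp(-x)/3)


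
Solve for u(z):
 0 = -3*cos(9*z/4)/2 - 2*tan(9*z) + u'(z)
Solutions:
 u(z) = C1 - 2*log(cos(9*z))/9 + 2*sin(9*z/4)/3


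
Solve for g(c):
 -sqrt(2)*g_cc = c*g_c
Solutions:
 g(c) = C1 + C2*erf(2^(1/4)*c/2)


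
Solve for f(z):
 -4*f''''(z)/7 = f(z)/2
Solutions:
 f(z) = (C1*sin(2^(3/4)*7^(1/4)*z/4) + C2*cos(2^(3/4)*7^(1/4)*z/4))*exp(-2^(3/4)*7^(1/4)*z/4) + (C3*sin(2^(3/4)*7^(1/4)*z/4) + C4*cos(2^(3/4)*7^(1/4)*z/4))*exp(2^(3/4)*7^(1/4)*z/4)


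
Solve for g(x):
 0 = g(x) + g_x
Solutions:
 g(x) = C1*exp(-x)


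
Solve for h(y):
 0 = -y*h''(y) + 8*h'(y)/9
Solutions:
 h(y) = C1 + C2*y^(17/9)


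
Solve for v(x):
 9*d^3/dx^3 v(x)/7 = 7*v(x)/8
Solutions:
 v(x) = C3*exp(3^(1/3)*7^(2/3)*x/6) + (C1*sin(3^(5/6)*7^(2/3)*x/12) + C2*cos(3^(5/6)*7^(2/3)*x/12))*exp(-3^(1/3)*7^(2/3)*x/12)


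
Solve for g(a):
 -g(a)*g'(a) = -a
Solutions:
 g(a) = -sqrt(C1 + a^2)
 g(a) = sqrt(C1 + a^2)


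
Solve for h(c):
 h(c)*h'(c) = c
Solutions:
 h(c) = -sqrt(C1 + c^2)
 h(c) = sqrt(C1 + c^2)


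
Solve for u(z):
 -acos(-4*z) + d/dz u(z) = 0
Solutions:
 u(z) = C1 + z*acos(-4*z) + sqrt(1 - 16*z^2)/4


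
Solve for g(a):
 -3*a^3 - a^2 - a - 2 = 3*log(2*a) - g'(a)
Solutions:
 g(a) = C1 + 3*a^4/4 + a^3/3 + a^2/2 + 3*a*log(a) - a + a*log(8)


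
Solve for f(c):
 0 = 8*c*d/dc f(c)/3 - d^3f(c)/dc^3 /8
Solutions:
 f(c) = C1 + Integral(C2*airyai(4*3^(2/3)*c/3) + C3*airybi(4*3^(2/3)*c/3), c)


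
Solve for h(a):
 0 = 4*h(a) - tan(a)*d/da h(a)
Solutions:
 h(a) = C1*sin(a)^4


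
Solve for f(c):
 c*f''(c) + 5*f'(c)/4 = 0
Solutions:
 f(c) = C1 + C2/c^(1/4)


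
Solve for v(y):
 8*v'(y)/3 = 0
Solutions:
 v(y) = C1


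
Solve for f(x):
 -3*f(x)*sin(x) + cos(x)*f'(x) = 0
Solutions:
 f(x) = C1/cos(x)^3


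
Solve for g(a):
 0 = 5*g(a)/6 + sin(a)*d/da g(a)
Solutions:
 g(a) = C1*(cos(a) + 1)^(5/12)/(cos(a) - 1)^(5/12)


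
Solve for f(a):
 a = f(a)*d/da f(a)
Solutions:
 f(a) = -sqrt(C1 + a^2)
 f(a) = sqrt(C1 + a^2)


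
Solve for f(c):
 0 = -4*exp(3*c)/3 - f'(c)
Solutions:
 f(c) = C1 - 4*exp(3*c)/9


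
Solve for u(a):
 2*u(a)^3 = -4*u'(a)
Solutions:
 u(a) = -sqrt(-1/(C1 - a))
 u(a) = sqrt(-1/(C1 - a))


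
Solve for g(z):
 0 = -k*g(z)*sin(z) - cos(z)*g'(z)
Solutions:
 g(z) = C1*exp(k*log(cos(z)))


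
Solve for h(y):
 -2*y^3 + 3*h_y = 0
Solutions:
 h(y) = C1 + y^4/6


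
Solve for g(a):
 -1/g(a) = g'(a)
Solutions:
 g(a) = -sqrt(C1 - 2*a)
 g(a) = sqrt(C1 - 2*a)


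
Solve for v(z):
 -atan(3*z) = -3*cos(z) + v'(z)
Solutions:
 v(z) = C1 - z*atan(3*z) + log(9*z^2 + 1)/6 + 3*sin(z)


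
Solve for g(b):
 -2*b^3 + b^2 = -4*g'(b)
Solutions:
 g(b) = C1 + b^4/8 - b^3/12


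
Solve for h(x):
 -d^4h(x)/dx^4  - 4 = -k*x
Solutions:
 h(x) = C1 + C2*x + C3*x^2 + C4*x^3 + k*x^5/120 - x^4/6


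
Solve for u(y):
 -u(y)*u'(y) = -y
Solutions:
 u(y) = -sqrt(C1 + y^2)
 u(y) = sqrt(C1 + y^2)


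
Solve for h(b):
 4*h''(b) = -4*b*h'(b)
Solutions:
 h(b) = C1 + C2*erf(sqrt(2)*b/2)


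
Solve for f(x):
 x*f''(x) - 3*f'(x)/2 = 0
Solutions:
 f(x) = C1 + C2*x^(5/2)


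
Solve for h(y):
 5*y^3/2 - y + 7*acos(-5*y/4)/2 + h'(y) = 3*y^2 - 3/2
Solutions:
 h(y) = C1 - 5*y^4/8 + y^3 + y^2/2 - 7*y*acos(-5*y/4)/2 - 3*y/2 - 7*sqrt(16 - 25*y^2)/10


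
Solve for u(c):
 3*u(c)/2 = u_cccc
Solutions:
 u(c) = C1*exp(-2^(3/4)*3^(1/4)*c/2) + C2*exp(2^(3/4)*3^(1/4)*c/2) + C3*sin(2^(3/4)*3^(1/4)*c/2) + C4*cos(2^(3/4)*3^(1/4)*c/2)


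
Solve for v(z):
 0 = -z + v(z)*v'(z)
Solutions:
 v(z) = -sqrt(C1 + z^2)
 v(z) = sqrt(C1 + z^2)


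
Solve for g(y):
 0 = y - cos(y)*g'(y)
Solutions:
 g(y) = C1 + Integral(y/cos(y), y)


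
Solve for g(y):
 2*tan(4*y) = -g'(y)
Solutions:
 g(y) = C1 + log(cos(4*y))/2


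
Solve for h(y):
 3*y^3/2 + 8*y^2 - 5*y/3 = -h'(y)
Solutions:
 h(y) = C1 - 3*y^4/8 - 8*y^3/3 + 5*y^2/6


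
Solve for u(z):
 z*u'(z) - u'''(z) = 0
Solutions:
 u(z) = C1 + Integral(C2*airyai(z) + C3*airybi(z), z)


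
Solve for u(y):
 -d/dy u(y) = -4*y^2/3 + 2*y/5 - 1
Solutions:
 u(y) = C1 + 4*y^3/9 - y^2/5 + y


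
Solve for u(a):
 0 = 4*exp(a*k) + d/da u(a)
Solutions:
 u(a) = C1 - 4*exp(a*k)/k


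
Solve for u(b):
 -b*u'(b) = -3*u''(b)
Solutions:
 u(b) = C1 + C2*erfi(sqrt(6)*b/6)


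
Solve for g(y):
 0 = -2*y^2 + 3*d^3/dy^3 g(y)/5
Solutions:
 g(y) = C1 + C2*y + C3*y^2 + y^5/18


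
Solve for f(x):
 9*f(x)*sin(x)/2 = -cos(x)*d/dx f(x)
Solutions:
 f(x) = C1*cos(x)^(9/2)


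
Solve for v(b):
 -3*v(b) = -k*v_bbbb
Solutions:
 v(b) = C1*exp(-3^(1/4)*b*(1/k)^(1/4)) + C2*exp(3^(1/4)*b*(1/k)^(1/4)) + C3*exp(-3^(1/4)*I*b*(1/k)^(1/4)) + C4*exp(3^(1/4)*I*b*(1/k)^(1/4))


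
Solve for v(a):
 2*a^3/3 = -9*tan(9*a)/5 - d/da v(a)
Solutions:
 v(a) = C1 - a^4/6 + log(cos(9*a))/5


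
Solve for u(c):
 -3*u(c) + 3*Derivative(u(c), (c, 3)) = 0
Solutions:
 u(c) = C3*exp(c) + (C1*sin(sqrt(3)*c/2) + C2*cos(sqrt(3)*c/2))*exp(-c/2)


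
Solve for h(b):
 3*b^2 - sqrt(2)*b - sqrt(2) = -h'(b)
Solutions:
 h(b) = C1 - b^3 + sqrt(2)*b^2/2 + sqrt(2)*b


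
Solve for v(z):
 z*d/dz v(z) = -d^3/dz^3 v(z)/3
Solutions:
 v(z) = C1 + Integral(C2*airyai(-3^(1/3)*z) + C3*airybi(-3^(1/3)*z), z)


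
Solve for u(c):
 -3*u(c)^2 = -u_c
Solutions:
 u(c) = -1/(C1 + 3*c)


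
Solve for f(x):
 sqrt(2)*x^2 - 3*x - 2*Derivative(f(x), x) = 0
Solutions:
 f(x) = C1 + sqrt(2)*x^3/6 - 3*x^2/4


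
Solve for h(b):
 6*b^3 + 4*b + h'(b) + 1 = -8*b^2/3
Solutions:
 h(b) = C1 - 3*b^4/2 - 8*b^3/9 - 2*b^2 - b


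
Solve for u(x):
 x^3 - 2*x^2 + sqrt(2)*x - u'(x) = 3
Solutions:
 u(x) = C1 + x^4/4 - 2*x^3/3 + sqrt(2)*x^2/2 - 3*x


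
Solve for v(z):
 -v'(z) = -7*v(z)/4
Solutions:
 v(z) = C1*exp(7*z/4)


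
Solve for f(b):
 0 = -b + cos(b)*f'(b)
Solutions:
 f(b) = C1 + Integral(b/cos(b), b)


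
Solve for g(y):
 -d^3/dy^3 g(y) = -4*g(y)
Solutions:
 g(y) = C3*exp(2^(2/3)*y) + (C1*sin(2^(2/3)*sqrt(3)*y/2) + C2*cos(2^(2/3)*sqrt(3)*y/2))*exp(-2^(2/3)*y/2)


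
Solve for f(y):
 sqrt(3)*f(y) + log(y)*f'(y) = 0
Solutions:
 f(y) = C1*exp(-sqrt(3)*li(y))


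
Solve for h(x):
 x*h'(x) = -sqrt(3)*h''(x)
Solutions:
 h(x) = C1 + C2*erf(sqrt(2)*3^(3/4)*x/6)


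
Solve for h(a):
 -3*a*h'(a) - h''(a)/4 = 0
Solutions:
 h(a) = C1 + C2*erf(sqrt(6)*a)


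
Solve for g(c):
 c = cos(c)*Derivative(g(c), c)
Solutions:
 g(c) = C1 + Integral(c/cos(c), c)


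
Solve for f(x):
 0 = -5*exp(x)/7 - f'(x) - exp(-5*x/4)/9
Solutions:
 f(x) = C1 - 5*exp(x)/7 + 4*exp(-5*x/4)/45


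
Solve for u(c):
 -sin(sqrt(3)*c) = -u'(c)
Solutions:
 u(c) = C1 - sqrt(3)*cos(sqrt(3)*c)/3


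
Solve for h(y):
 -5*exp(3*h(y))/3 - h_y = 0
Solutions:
 h(y) = log((-1 - sqrt(3)*I)*(1/(C1 + 5*y))^(1/3)/2)
 h(y) = log((-1 + sqrt(3)*I)*(1/(C1 + 5*y))^(1/3)/2)
 h(y) = log(1/(C1 + 5*y))/3


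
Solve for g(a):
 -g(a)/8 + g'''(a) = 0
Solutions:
 g(a) = C3*exp(a/2) + (C1*sin(sqrt(3)*a/4) + C2*cos(sqrt(3)*a/4))*exp(-a/4)


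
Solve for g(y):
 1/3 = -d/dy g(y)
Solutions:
 g(y) = C1 - y/3


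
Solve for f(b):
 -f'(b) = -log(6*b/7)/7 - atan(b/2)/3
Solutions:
 f(b) = C1 + b*log(b)/7 + b*atan(b/2)/3 - b*log(7)/7 - b/7 + b*log(6)/7 - log(b^2 + 4)/3


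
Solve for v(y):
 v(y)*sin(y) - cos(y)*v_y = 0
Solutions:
 v(y) = C1/cos(y)


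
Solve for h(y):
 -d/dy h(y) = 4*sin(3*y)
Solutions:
 h(y) = C1 + 4*cos(3*y)/3


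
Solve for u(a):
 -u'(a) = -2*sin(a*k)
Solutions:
 u(a) = C1 - 2*cos(a*k)/k


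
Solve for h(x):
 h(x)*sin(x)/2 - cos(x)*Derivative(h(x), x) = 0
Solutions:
 h(x) = C1/sqrt(cos(x))


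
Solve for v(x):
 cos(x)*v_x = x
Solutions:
 v(x) = C1 + Integral(x/cos(x), x)


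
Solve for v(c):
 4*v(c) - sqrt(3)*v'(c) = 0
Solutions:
 v(c) = C1*exp(4*sqrt(3)*c/3)


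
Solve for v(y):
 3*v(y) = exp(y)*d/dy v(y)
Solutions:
 v(y) = C1*exp(-3*exp(-y))


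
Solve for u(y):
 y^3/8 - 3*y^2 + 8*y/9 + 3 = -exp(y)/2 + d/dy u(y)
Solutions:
 u(y) = C1 + y^4/32 - y^3 + 4*y^2/9 + 3*y + exp(y)/2


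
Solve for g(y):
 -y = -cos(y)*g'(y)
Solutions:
 g(y) = C1 + Integral(y/cos(y), y)


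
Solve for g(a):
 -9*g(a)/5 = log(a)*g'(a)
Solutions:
 g(a) = C1*exp(-9*li(a)/5)


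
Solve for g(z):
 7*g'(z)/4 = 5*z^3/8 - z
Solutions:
 g(z) = C1 + 5*z^4/56 - 2*z^2/7


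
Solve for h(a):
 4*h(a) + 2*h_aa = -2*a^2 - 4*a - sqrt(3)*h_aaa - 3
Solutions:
 h(a) = C1*exp(a*(-4*sqrt(3) + 2*2^(2/3)/(sqrt(267) + 85*sqrt(3)/9)^(1/3) + 3*2^(1/3)*(sqrt(267) + 85*sqrt(3)/9)^(1/3))/18)*sin(sqrt(3)*a*(-3*(2*sqrt(267) + 170*sqrt(3)/9)^(1/3) + 4/(2*sqrt(267) + 170*sqrt(3)/9)^(1/3))/18) + C2*exp(a*(-4*sqrt(3) + 2*2^(2/3)/(sqrt(267) + 85*sqrt(3)/9)^(1/3) + 3*2^(1/3)*(sqrt(267) + 85*sqrt(3)/9)^(1/3))/18)*cos(sqrt(3)*a*(-3*(2*sqrt(267) + 170*sqrt(3)/9)^(1/3) + 4/(2*sqrt(267) + 170*sqrt(3)/9)^(1/3))/18) + C3*exp(-a*(2*2^(2/3)/(sqrt(267) + 85*sqrt(3)/9)^(1/3) + 2*sqrt(3) + 3*2^(1/3)*(sqrt(267) + 85*sqrt(3)/9)^(1/3))/9) - a^2/2 - a - 1/4


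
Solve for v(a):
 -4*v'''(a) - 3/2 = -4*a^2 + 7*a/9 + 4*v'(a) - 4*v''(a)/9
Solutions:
 v(a) = C1 + a^3/3 + a^2/72 - 1537*a/648 + (C2*sin(sqrt(323)*a/18) + C3*cos(sqrt(323)*a/18))*exp(a/18)


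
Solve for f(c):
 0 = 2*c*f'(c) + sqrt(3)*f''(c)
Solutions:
 f(c) = C1 + C2*erf(3^(3/4)*c/3)


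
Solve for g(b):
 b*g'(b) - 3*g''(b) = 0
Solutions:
 g(b) = C1 + C2*erfi(sqrt(6)*b/6)


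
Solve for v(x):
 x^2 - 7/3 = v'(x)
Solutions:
 v(x) = C1 + x^3/3 - 7*x/3


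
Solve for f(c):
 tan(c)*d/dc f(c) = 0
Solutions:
 f(c) = C1


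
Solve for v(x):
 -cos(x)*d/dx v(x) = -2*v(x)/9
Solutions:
 v(x) = C1*(sin(x) + 1)^(1/9)/(sin(x) - 1)^(1/9)


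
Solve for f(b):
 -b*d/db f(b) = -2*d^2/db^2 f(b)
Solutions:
 f(b) = C1 + C2*erfi(b/2)


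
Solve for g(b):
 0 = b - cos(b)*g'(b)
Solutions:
 g(b) = C1 + Integral(b/cos(b), b)


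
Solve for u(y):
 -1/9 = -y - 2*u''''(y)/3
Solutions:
 u(y) = C1 + C2*y + C3*y^2 + C4*y^3 - y^5/80 + y^4/144


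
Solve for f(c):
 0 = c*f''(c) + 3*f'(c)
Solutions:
 f(c) = C1 + C2/c^2


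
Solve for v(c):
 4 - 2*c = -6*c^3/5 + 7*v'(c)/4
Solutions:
 v(c) = C1 + 6*c^4/35 - 4*c^2/7 + 16*c/7


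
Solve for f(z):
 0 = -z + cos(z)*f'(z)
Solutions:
 f(z) = C1 + Integral(z/cos(z), z)


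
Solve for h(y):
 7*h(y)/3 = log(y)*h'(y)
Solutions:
 h(y) = C1*exp(7*li(y)/3)


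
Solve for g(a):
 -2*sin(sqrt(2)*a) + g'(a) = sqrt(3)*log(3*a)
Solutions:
 g(a) = C1 + sqrt(3)*a*(log(a) - 1) + sqrt(3)*a*log(3) - sqrt(2)*cos(sqrt(2)*a)


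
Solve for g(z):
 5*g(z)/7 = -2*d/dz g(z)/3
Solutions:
 g(z) = C1*exp(-15*z/14)


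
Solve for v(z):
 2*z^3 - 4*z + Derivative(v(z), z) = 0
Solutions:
 v(z) = C1 - z^4/2 + 2*z^2


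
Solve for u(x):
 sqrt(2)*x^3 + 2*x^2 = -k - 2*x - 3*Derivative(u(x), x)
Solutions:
 u(x) = C1 - k*x/3 - sqrt(2)*x^4/12 - 2*x^3/9 - x^2/3


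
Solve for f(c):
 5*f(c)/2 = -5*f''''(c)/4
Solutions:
 f(c) = (C1*sin(2^(3/4)*c/2) + C2*cos(2^(3/4)*c/2))*exp(-2^(3/4)*c/2) + (C3*sin(2^(3/4)*c/2) + C4*cos(2^(3/4)*c/2))*exp(2^(3/4)*c/2)


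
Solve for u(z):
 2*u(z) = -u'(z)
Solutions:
 u(z) = C1*exp(-2*z)


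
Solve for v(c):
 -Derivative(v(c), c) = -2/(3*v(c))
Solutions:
 v(c) = -sqrt(C1 + 12*c)/3
 v(c) = sqrt(C1 + 12*c)/3


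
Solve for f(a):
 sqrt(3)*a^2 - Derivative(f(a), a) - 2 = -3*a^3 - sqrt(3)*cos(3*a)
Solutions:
 f(a) = C1 + 3*a^4/4 + sqrt(3)*a^3/3 - 2*a + sqrt(3)*sin(3*a)/3


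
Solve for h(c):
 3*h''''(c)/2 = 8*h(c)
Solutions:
 h(c) = C1*exp(-2*3^(3/4)*c/3) + C2*exp(2*3^(3/4)*c/3) + C3*sin(2*3^(3/4)*c/3) + C4*cos(2*3^(3/4)*c/3)


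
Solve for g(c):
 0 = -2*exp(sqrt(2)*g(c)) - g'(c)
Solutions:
 g(c) = sqrt(2)*(2*log(1/(C1 + 2*c)) - log(2))/4


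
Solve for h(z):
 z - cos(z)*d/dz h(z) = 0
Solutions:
 h(z) = C1 + Integral(z/cos(z), z)


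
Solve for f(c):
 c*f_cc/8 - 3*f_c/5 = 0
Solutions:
 f(c) = C1 + C2*c^(29/5)


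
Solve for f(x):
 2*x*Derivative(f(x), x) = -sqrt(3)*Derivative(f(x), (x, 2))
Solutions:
 f(x) = C1 + C2*erf(3^(3/4)*x/3)


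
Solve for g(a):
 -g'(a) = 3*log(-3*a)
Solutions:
 g(a) = C1 - 3*a*log(-a) + 3*a*(1 - log(3))


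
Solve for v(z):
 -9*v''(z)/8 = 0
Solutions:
 v(z) = C1 + C2*z


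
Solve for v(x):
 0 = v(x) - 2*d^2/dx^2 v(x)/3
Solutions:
 v(x) = C1*exp(-sqrt(6)*x/2) + C2*exp(sqrt(6)*x/2)


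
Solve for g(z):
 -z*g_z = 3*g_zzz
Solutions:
 g(z) = C1 + Integral(C2*airyai(-3^(2/3)*z/3) + C3*airybi(-3^(2/3)*z/3), z)


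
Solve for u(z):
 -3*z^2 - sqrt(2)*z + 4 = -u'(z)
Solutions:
 u(z) = C1 + z^3 + sqrt(2)*z^2/2 - 4*z


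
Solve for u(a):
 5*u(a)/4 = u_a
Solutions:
 u(a) = C1*exp(5*a/4)


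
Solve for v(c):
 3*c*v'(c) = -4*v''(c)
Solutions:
 v(c) = C1 + C2*erf(sqrt(6)*c/4)


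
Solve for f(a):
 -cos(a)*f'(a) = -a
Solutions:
 f(a) = C1 + Integral(a/cos(a), a)


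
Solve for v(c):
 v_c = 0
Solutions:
 v(c) = C1


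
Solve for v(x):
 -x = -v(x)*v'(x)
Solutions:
 v(x) = -sqrt(C1 + x^2)
 v(x) = sqrt(C1 + x^2)


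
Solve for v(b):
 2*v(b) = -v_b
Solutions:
 v(b) = C1*exp(-2*b)


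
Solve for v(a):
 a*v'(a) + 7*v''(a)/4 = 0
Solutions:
 v(a) = C1 + C2*erf(sqrt(14)*a/7)


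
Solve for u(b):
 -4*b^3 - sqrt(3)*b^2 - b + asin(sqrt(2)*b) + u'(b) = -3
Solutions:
 u(b) = C1 + b^4 + sqrt(3)*b^3/3 + b^2/2 - b*asin(sqrt(2)*b) - 3*b - sqrt(2)*sqrt(1 - 2*b^2)/2


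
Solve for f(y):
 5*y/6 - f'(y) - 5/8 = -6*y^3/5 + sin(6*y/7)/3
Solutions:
 f(y) = C1 + 3*y^4/10 + 5*y^2/12 - 5*y/8 + 7*cos(6*y/7)/18


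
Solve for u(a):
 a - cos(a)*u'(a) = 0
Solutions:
 u(a) = C1 + Integral(a/cos(a), a)


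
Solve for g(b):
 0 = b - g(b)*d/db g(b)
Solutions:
 g(b) = -sqrt(C1 + b^2)
 g(b) = sqrt(C1 + b^2)


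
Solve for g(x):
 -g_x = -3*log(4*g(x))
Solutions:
 -Integral(1/(log(_y) + 2*log(2)), (_y, g(x)))/3 = C1 - x


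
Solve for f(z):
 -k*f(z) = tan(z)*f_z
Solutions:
 f(z) = C1*exp(-k*log(sin(z)))


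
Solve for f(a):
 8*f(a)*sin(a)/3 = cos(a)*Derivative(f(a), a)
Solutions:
 f(a) = C1/cos(a)^(8/3)


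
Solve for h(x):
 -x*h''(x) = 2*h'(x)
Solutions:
 h(x) = C1 + C2/x


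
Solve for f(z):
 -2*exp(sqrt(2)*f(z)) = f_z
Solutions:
 f(z) = sqrt(2)*(2*log(1/(C1 + 2*z)) - log(2))/4


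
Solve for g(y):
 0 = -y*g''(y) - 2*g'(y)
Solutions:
 g(y) = C1 + C2/y


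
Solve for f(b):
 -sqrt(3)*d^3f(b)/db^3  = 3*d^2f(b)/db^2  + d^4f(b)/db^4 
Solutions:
 f(b) = C1 + C2*b + (C3*sin(3*b/2) + C4*cos(3*b/2))*exp(-sqrt(3)*b/2)


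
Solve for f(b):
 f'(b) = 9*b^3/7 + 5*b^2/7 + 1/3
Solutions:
 f(b) = C1 + 9*b^4/28 + 5*b^3/21 + b/3


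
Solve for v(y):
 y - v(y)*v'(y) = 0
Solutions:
 v(y) = -sqrt(C1 + y^2)
 v(y) = sqrt(C1 + y^2)


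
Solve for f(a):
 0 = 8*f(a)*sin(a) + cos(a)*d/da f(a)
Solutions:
 f(a) = C1*cos(a)^8


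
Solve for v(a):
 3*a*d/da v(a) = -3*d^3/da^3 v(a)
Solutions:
 v(a) = C1 + Integral(C2*airyai(-a) + C3*airybi(-a), a)


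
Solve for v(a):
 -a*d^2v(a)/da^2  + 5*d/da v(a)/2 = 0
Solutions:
 v(a) = C1 + C2*a^(7/2)


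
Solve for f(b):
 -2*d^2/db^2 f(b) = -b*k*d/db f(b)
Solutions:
 f(b) = Piecewise((-sqrt(pi)*C1*erf(b*sqrt(-k)/2)/sqrt(-k) - C2, (k > 0) | (k < 0)), (-C1*b - C2, True))


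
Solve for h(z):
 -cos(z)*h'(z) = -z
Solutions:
 h(z) = C1 + Integral(z/cos(z), z)


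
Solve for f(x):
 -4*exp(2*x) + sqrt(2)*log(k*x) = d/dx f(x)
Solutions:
 f(x) = C1 + sqrt(2)*x*log(k*x) - sqrt(2)*x - 2*exp(2*x)


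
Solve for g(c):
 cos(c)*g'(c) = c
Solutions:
 g(c) = C1 + Integral(c/cos(c), c)


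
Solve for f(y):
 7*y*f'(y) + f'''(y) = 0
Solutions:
 f(y) = C1 + Integral(C2*airyai(-7^(1/3)*y) + C3*airybi(-7^(1/3)*y), y)


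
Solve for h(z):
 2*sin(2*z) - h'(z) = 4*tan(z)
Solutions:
 h(z) = C1 + 4*log(cos(z)) - cos(2*z)


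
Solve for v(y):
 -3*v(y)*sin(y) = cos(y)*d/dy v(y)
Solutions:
 v(y) = C1*cos(y)^3


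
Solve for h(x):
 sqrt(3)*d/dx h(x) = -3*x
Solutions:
 h(x) = C1 - sqrt(3)*x^2/2


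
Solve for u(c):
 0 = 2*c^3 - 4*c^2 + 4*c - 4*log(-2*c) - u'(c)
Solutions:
 u(c) = C1 + c^4/2 - 4*c^3/3 + 2*c^2 - 4*c*log(-c) + 4*c*(1 - log(2))


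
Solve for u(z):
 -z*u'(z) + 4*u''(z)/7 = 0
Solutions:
 u(z) = C1 + C2*erfi(sqrt(14)*z/4)


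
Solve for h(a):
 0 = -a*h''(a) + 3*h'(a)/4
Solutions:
 h(a) = C1 + C2*a^(7/4)


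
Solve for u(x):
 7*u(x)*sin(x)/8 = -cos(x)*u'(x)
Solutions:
 u(x) = C1*cos(x)^(7/8)


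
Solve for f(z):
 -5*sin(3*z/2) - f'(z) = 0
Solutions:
 f(z) = C1 + 10*cos(3*z/2)/3


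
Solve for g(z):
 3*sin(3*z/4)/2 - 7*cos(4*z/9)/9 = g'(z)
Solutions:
 g(z) = C1 - 7*sin(4*z/9)/4 - 2*cos(3*z/4)


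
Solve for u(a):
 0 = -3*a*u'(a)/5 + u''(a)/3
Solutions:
 u(a) = C1 + C2*erfi(3*sqrt(10)*a/10)


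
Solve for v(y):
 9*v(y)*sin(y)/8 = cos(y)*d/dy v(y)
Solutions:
 v(y) = C1/cos(y)^(9/8)


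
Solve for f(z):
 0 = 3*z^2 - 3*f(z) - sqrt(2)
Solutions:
 f(z) = z^2 - sqrt(2)/3


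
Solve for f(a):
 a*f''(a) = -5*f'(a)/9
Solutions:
 f(a) = C1 + C2*a^(4/9)


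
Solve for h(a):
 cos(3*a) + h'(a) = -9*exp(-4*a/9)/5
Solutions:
 h(a) = C1 - sin(3*a)/3 + 81*exp(-4*a/9)/20


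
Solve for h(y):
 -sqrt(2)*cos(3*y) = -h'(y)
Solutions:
 h(y) = C1 + sqrt(2)*sin(3*y)/3


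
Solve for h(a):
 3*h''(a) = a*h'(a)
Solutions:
 h(a) = C1 + C2*erfi(sqrt(6)*a/6)


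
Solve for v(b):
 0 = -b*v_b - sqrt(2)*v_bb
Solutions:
 v(b) = C1 + C2*erf(2^(1/4)*b/2)


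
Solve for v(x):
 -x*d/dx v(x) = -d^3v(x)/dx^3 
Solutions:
 v(x) = C1 + Integral(C2*airyai(x) + C3*airybi(x), x)


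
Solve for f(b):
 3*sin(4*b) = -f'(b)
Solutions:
 f(b) = C1 + 3*cos(4*b)/4


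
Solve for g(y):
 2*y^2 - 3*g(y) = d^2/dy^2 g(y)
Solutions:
 g(y) = C1*sin(sqrt(3)*y) + C2*cos(sqrt(3)*y) + 2*y^2/3 - 4/9


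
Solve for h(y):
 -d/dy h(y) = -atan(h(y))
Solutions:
 Integral(1/atan(_y), (_y, h(y))) = C1 + y


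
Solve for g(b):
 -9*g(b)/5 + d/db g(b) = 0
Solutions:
 g(b) = C1*exp(9*b/5)


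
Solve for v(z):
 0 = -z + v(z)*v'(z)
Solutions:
 v(z) = -sqrt(C1 + z^2)
 v(z) = sqrt(C1 + z^2)


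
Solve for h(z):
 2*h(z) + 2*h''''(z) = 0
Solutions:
 h(z) = (C1*sin(sqrt(2)*z/2) + C2*cos(sqrt(2)*z/2))*exp(-sqrt(2)*z/2) + (C3*sin(sqrt(2)*z/2) + C4*cos(sqrt(2)*z/2))*exp(sqrt(2)*z/2)


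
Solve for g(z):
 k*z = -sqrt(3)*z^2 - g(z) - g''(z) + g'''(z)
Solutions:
 g(z) = C1*exp(z*(-2^(2/3)*(3*sqrt(93) + 29)^(1/3) - 2*2^(1/3)/(3*sqrt(93) + 29)^(1/3) + 4)/12)*sin(2^(1/3)*sqrt(3)*z*(-2^(1/3)*(3*sqrt(93) + 29)^(1/3) + 2/(3*sqrt(93) + 29)^(1/3))/12) + C2*exp(z*(-2^(2/3)*(3*sqrt(93) + 29)^(1/3) - 2*2^(1/3)/(3*sqrt(93) + 29)^(1/3) + 4)/12)*cos(2^(1/3)*sqrt(3)*z*(-2^(1/3)*(3*sqrt(93) + 29)^(1/3) + 2/(3*sqrt(93) + 29)^(1/3))/12) + C3*exp(z*(2*2^(1/3)/(3*sqrt(93) + 29)^(1/3) + 2 + 2^(2/3)*(3*sqrt(93) + 29)^(1/3))/6) - k*z - sqrt(3)*z^2 + 2*sqrt(3)


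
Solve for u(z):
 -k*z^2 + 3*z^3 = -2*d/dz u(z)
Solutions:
 u(z) = C1 + k*z^3/6 - 3*z^4/8


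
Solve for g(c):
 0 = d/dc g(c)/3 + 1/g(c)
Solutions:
 g(c) = -sqrt(C1 - 6*c)
 g(c) = sqrt(C1 - 6*c)


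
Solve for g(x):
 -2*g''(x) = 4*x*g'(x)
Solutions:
 g(x) = C1 + C2*erf(x)


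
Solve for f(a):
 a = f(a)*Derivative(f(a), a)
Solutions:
 f(a) = -sqrt(C1 + a^2)
 f(a) = sqrt(C1 + a^2)


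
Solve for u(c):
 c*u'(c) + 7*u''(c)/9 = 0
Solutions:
 u(c) = C1 + C2*erf(3*sqrt(14)*c/14)


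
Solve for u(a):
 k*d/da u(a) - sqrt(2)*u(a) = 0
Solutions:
 u(a) = C1*exp(sqrt(2)*a/k)


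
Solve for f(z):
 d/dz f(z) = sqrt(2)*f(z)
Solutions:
 f(z) = C1*exp(sqrt(2)*z)


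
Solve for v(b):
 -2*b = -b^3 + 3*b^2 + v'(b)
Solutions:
 v(b) = C1 + b^4/4 - b^3 - b^2


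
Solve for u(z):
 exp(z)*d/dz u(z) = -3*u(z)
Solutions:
 u(z) = C1*exp(3*exp(-z))


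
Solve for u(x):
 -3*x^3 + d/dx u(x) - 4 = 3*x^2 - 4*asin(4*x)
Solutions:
 u(x) = C1 + 3*x^4/4 + x^3 - 4*x*asin(4*x) + 4*x - sqrt(1 - 16*x^2)


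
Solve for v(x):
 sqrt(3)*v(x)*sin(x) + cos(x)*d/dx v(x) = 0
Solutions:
 v(x) = C1*cos(x)^(sqrt(3))


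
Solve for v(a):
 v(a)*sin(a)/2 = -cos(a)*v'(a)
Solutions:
 v(a) = C1*sqrt(cos(a))


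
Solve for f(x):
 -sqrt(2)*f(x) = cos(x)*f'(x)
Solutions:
 f(x) = C1*(sin(x) - 1)^(sqrt(2)/2)/(sin(x) + 1)^(sqrt(2)/2)


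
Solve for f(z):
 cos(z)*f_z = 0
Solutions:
 f(z) = C1


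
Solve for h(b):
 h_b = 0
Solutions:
 h(b) = C1


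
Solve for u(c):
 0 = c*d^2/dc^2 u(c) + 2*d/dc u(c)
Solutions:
 u(c) = C1 + C2/c


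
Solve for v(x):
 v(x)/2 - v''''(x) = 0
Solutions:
 v(x) = C1*exp(-2^(3/4)*x/2) + C2*exp(2^(3/4)*x/2) + C3*sin(2^(3/4)*x/2) + C4*cos(2^(3/4)*x/2)


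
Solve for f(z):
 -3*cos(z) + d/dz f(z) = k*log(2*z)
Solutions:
 f(z) = C1 + k*z*(log(z) - 1) + k*z*log(2) + 3*sin(z)


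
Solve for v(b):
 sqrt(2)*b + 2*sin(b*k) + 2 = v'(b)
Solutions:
 v(b) = C1 + sqrt(2)*b^2/2 + 2*b - 2*cos(b*k)/k


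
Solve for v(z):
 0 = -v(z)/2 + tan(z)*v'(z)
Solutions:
 v(z) = C1*sqrt(sin(z))


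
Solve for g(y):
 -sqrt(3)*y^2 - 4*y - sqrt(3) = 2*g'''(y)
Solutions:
 g(y) = C1 + C2*y + C3*y^2 - sqrt(3)*y^5/120 - y^4/12 - sqrt(3)*y^3/12


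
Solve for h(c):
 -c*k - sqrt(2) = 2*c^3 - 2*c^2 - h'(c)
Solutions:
 h(c) = C1 + c^4/2 - 2*c^3/3 + c^2*k/2 + sqrt(2)*c


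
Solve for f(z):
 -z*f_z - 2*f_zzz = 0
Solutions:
 f(z) = C1 + Integral(C2*airyai(-2^(2/3)*z/2) + C3*airybi(-2^(2/3)*z/2), z)


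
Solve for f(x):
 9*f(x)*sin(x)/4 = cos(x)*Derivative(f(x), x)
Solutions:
 f(x) = C1/cos(x)^(9/4)


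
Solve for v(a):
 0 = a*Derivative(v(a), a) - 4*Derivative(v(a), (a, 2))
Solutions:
 v(a) = C1 + C2*erfi(sqrt(2)*a/4)


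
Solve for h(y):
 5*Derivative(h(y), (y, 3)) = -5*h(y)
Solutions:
 h(y) = C3*exp(-y) + (C1*sin(sqrt(3)*y/2) + C2*cos(sqrt(3)*y/2))*exp(y/2)


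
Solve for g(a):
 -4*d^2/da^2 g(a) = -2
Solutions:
 g(a) = C1 + C2*a + a^2/4


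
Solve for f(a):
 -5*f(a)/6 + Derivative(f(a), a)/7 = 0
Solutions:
 f(a) = C1*exp(35*a/6)


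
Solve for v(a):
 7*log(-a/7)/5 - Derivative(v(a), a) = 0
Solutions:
 v(a) = C1 + 7*a*log(-a)/5 + 7*a*(-log(7) - 1)/5


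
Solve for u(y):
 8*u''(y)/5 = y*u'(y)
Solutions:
 u(y) = C1 + C2*erfi(sqrt(5)*y/4)


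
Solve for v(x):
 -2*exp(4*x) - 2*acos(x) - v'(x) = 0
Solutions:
 v(x) = C1 - 2*x*acos(x) + 2*sqrt(1 - x^2) - exp(4*x)/2


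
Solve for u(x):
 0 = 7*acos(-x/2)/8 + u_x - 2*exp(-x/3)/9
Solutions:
 u(x) = C1 - 7*x*acos(-x/2)/8 - 7*sqrt(4 - x^2)/8 - 2*exp(-x/3)/3


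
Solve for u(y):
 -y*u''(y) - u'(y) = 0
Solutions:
 u(y) = C1 + C2*log(y)


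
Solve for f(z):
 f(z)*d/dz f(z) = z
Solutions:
 f(z) = -sqrt(C1 + z^2)
 f(z) = sqrt(C1 + z^2)


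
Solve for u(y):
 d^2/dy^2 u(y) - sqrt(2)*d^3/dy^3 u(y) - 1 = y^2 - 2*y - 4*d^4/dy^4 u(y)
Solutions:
 u(y) = C1 + C2*y + y^4/12 + y^3*(-1 + sqrt(2))/3 + y^2*(-3/2 - sqrt(2)) + (C3*sin(sqrt(14)*y/8) + C4*cos(sqrt(14)*y/8))*exp(sqrt(2)*y/8)


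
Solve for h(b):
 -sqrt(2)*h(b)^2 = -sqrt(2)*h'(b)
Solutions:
 h(b) = -1/(C1 + b)


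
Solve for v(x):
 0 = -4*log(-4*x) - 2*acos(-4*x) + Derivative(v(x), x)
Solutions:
 v(x) = C1 + 4*x*log(-x) + 2*x*acos(-4*x) - 4*x + 8*x*log(2) + sqrt(1 - 16*x^2)/2


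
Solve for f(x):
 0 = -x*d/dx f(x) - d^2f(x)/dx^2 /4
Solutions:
 f(x) = C1 + C2*erf(sqrt(2)*x)


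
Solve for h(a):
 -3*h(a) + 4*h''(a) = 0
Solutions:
 h(a) = C1*exp(-sqrt(3)*a/2) + C2*exp(sqrt(3)*a/2)


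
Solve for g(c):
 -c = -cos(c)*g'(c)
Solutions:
 g(c) = C1 + Integral(c/cos(c), c)


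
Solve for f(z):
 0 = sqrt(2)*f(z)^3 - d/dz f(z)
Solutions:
 f(z) = -sqrt(2)*sqrt(-1/(C1 + sqrt(2)*z))/2
 f(z) = sqrt(2)*sqrt(-1/(C1 + sqrt(2)*z))/2


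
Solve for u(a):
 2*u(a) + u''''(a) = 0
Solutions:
 u(a) = (C1*sin(2^(3/4)*a/2) + C2*cos(2^(3/4)*a/2))*exp(-2^(3/4)*a/2) + (C3*sin(2^(3/4)*a/2) + C4*cos(2^(3/4)*a/2))*exp(2^(3/4)*a/2)


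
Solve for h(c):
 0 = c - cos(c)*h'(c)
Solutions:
 h(c) = C1 + Integral(c/cos(c), c)


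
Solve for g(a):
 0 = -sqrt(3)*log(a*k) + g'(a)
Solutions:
 g(a) = C1 + sqrt(3)*a*log(a*k) - sqrt(3)*a


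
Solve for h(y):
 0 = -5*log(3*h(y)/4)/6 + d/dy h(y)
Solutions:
 6*Integral(1/(-log(_y) - log(3) + 2*log(2)), (_y, h(y)))/5 = C1 - y


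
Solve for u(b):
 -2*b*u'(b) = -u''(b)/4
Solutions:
 u(b) = C1 + C2*erfi(2*b)


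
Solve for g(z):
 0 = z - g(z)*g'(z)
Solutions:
 g(z) = -sqrt(C1 + z^2)
 g(z) = sqrt(C1 + z^2)


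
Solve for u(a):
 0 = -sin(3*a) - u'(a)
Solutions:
 u(a) = C1 + cos(3*a)/3


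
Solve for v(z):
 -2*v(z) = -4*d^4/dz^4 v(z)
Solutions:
 v(z) = C1*exp(-2^(3/4)*z/2) + C2*exp(2^(3/4)*z/2) + C3*sin(2^(3/4)*z/2) + C4*cos(2^(3/4)*z/2)


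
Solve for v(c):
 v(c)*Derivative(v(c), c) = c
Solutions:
 v(c) = -sqrt(C1 + c^2)
 v(c) = sqrt(C1 + c^2)


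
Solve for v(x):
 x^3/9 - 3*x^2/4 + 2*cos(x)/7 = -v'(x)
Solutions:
 v(x) = C1 - x^4/36 + x^3/4 - 2*sin(x)/7


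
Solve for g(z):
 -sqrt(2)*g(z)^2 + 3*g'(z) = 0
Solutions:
 g(z) = -3/(C1 + sqrt(2)*z)


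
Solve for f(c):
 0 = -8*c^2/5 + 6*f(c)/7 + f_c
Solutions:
 f(c) = C1*exp(-6*c/7) + 28*c^2/15 - 196*c/45 + 686/135


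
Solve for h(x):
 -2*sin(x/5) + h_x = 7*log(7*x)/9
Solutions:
 h(x) = C1 + 7*x*log(x)/9 - 7*x/9 + 7*x*log(7)/9 - 10*cos(x/5)


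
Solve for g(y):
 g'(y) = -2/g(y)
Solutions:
 g(y) = -sqrt(C1 - 4*y)
 g(y) = sqrt(C1 - 4*y)


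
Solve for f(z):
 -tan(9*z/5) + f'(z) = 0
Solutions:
 f(z) = C1 - 5*log(cos(9*z/5))/9


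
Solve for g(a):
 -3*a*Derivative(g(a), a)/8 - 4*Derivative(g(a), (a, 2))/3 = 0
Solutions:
 g(a) = C1 + C2*erf(3*a/8)


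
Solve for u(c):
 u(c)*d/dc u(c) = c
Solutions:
 u(c) = -sqrt(C1 + c^2)
 u(c) = sqrt(C1 + c^2)


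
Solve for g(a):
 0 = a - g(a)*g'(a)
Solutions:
 g(a) = -sqrt(C1 + a^2)
 g(a) = sqrt(C1 + a^2)


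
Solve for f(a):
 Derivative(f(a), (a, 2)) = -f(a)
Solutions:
 f(a) = C1*sin(a) + C2*cos(a)


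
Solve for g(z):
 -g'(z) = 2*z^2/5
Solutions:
 g(z) = C1 - 2*z^3/15


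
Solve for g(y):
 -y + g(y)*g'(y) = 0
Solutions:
 g(y) = -sqrt(C1 + y^2)
 g(y) = sqrt(C1 + y^2)


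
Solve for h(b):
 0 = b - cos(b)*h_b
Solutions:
 h(b) = C1 + Integral(b/cos(b), b)


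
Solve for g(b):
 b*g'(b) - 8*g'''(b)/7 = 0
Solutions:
 g(b) = C1 + Integral(C2*airyai(7^(1/3)*b/2) + C3*airybi(7^(1/3)*b/2), b)


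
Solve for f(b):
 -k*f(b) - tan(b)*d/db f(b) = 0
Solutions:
 f(b) = C1*exp(-k*log(sin(b)))


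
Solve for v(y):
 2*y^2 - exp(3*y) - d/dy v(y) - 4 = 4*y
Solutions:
 v(y) = C1 + 2*y^3/3 - 2*y^2 - 4*y - exp(3*y)/3


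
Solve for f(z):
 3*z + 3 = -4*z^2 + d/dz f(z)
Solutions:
 f(z) = C1 + 4*z^3/3 + 3*z^2/2 + 3*z


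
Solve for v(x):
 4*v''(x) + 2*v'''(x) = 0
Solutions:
 v(x) = C1 + C2*x + C3*exp(-2*x)


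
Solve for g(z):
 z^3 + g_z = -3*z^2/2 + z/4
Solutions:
 g(z) = C1 - z^4/4 - z^3/2 + z^2/8


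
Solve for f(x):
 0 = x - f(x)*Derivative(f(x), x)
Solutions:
 f(x) = -sqrt(C1 + x^2)
 f(x) = sqrt(C1 + x^2)


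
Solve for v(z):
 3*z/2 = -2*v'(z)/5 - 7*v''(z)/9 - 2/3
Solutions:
 v(z) = C1 + C2*exp(-18*z/35) - 15*z^2/8 + 45*z/8


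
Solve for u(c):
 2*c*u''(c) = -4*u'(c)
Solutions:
 u(c) = C1 + C2/c


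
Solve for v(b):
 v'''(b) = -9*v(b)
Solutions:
 v(b) = C3*exp(-3^(2/3)*b) + (C1*sin(3*3^(1/6)*b/2) + C2*cos(3*3^(1/6)*b/2))*exp(3^(2/3)*b/2)


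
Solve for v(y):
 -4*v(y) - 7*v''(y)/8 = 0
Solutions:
 v(y) = C1*sin(4*sqrt(14)*y/7) + C2*cos(4*sqrt(14)*y/7)


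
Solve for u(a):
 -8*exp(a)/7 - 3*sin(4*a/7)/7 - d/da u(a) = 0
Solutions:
 u(a) = C1 - 8*exp(a)/7 + 3*cos(4*a/7)/4


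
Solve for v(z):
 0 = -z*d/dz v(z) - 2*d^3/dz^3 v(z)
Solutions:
 v(z) = C1 + Integral(C2*airyai(-2^(2/3)*z/2) + C3*airybi(-2^(2/3)*z/2), z)


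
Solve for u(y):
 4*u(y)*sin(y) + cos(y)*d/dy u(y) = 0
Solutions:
 u(y) = C1*cos(y)^4


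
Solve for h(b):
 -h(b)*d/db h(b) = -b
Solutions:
 h(b) = -sqrt(C1 + b^2)
 h(b) = sqrt(C1 + b^2)


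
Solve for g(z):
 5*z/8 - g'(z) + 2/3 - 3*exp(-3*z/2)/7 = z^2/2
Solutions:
 g(z) = C1 - z^3/6 + 5*z^2/16 + 2*z/3 + 2*exp(-3*z/2)/7


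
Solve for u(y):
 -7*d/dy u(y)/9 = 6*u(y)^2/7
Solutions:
 u(y) = 49/(C1 + 54*y)


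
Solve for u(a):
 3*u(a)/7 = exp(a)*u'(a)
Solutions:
 u(a) = C1*exp(-3*exp(-a)/7)


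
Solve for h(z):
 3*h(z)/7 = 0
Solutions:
 h(z) = 0


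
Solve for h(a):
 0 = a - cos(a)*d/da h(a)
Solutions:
 h(a) = C1 + Integral(a/cos(a), a)


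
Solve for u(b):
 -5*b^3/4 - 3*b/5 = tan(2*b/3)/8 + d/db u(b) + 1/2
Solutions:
 u(b) = C1 - 5*b^4/16 - 3*b^2/10 - b/2 + 3*log(cos(2*b/3))/16


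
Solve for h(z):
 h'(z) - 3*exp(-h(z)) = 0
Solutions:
 h(z) = log(C1 + 3*z)


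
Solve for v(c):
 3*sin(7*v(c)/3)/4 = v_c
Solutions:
 -3*c/4 + 3*log(cos(7*v(c)/3) - 1)/14 - 3*log(cos(7*v(c)/3) + 1)/14 = C1


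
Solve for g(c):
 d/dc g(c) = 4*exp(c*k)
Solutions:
 g(c) = C1 + 4*exp(c*k)/k


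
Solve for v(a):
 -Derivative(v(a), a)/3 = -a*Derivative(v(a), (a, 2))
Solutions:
 v(a) = C1 + C2*a^(4/3)


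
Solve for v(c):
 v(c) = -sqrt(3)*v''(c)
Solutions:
 v(c) = C1*sin(3^(3/4)*c/3) + C2*cos(3^(3/4)*c/3)


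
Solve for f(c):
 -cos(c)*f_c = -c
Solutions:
 f(c) = C1 + Integral(c/cos(c), c)


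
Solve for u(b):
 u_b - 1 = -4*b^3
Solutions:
 u(b) = C1 - b^4 + b


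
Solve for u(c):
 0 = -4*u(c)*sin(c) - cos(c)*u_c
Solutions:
 u(c) = C1*cos(c)^4


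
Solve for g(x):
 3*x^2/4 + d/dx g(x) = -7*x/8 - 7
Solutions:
 g(x) = C1 - x^3/4 - 7*x^2/16 - 7*x


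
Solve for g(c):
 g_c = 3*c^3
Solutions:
 g(c) = C1 + 3*c^4/4


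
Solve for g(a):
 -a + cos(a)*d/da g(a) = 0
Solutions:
 g(a) = C1 + Integral(a/cos(a), a)


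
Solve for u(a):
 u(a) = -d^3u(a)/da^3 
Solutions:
 u(a) = C3*exp(-a) + (C1*sin(sqrt(3)*a/2) + C2*cos(sqrt(3)*a/2))*exp(a/2)


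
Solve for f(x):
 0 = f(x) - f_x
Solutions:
 f(x) = C1*exp(x)


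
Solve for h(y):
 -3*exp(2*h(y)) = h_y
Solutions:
 h(y) = log(-sqrt(-1/(C1 - 3*y))) - log(2)/2
 h(y) = log(-1/(C1 - 3*y))/2 - log(2)/2


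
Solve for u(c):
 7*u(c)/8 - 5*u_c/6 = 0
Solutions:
 u(c) = C1*exp(21*c/20)


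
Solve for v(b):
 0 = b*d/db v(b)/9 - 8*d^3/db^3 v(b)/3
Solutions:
 v(b) = C1 + Integral(C2*airyai(3^(2/3)*b/6) + C3*airybi(3^(2/3)*b/6), b)


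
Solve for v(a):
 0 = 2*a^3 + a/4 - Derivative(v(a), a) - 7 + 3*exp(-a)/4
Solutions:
 v(a) = C1 + a^4/2 + a^2/8 - 7*a - 3*exp(-a)/4


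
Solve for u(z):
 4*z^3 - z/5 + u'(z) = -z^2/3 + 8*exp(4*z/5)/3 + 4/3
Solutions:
 u(z) = C1 - z^4 - z^3/9 + z^2/10 + 4*z/3 + 10*exp(4*z/5)/3


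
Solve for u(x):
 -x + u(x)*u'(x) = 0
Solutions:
 u(x) = -sqrt(C1 + x^2)
 u(x) = sqrt(C1 + x^2)


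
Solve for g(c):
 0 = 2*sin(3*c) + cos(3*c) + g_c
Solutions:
 g(c) = C1 - sin(3*c)/3 + 2*cos(3*c)/3


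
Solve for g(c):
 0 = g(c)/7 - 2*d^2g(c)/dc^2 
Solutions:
 g(c) = C1*exp(-sqrt(14)*c/14) + C2*exp(sqrt(14)*c/14)


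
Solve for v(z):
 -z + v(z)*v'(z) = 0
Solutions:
 v(z) = -sqrt(C1 + z^2)
 v(z) = sqrt(C1 + z^2)


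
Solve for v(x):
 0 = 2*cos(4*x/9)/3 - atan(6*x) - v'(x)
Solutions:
 v(x) = C1 - x*atan(6*x) + log(36*x^2 + 1)/12 + 3*sin(4*x/9)/2


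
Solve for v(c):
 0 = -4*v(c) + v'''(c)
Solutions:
 v(c) = C3*exp(2^(2/3)*c) + (C1*sin(2^(2/3)*sqrt(3)*c/2) + C2*cos(2^(2/3)*sqrt(3)*c/2))*exp(-2^(2/3)*c/2)


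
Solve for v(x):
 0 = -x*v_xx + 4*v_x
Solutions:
 v(x) = C1 + C2*x^5


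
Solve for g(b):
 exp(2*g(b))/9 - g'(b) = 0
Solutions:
 g(b) = log(-sqrt(-1/(C1 + b))) - log(2)/2 + log(3)
 g(b) = log(-1/(C1 + b))/2 - log(2)/2 + log(3)


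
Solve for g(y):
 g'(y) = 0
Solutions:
 g(y) = C1


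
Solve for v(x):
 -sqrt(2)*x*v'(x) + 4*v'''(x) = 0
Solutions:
 v(x) = C1 + Integral(C2*airyai(sqrt(2)*x/2) + C3*airybi(sqrt(2)*x/2), x)
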